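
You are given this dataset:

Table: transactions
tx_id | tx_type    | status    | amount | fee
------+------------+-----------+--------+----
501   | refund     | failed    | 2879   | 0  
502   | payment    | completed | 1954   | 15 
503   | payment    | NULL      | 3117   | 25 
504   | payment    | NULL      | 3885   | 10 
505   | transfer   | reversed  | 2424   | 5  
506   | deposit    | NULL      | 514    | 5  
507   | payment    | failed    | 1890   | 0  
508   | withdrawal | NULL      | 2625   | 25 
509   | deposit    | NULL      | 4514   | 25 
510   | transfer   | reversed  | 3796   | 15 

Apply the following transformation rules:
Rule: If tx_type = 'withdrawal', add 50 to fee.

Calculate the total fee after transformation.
175

Step 1: Count records where tx_type = 'withdrawal': 1
Step 2: Total bonus added: 1 × 50 = 50
Step 3: Original sum of fee: 125
Step 4: Final sum = 125 + 50 = 175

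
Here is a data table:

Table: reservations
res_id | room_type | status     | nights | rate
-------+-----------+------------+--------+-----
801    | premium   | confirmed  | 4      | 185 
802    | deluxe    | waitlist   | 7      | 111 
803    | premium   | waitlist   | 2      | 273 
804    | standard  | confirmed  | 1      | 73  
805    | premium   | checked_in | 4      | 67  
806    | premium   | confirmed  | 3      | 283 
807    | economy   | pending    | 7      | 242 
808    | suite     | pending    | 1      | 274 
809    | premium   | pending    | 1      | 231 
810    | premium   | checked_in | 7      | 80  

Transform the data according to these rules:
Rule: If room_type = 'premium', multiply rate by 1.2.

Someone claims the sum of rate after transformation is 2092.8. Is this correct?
No, the correct result is 2042.8.

Step 1: Calculate the correct sum after transformation
Step 2: Apply multiplier 1.2 to records where room_type = 'premium'
Step 3: Correct result = 2042.8
Step 4: Claimed result = 2092.8
Step 5: 2042.8 ≠ 2092.8
Conclusion: The claimed result is incorrect. The correct answer is 2042.8.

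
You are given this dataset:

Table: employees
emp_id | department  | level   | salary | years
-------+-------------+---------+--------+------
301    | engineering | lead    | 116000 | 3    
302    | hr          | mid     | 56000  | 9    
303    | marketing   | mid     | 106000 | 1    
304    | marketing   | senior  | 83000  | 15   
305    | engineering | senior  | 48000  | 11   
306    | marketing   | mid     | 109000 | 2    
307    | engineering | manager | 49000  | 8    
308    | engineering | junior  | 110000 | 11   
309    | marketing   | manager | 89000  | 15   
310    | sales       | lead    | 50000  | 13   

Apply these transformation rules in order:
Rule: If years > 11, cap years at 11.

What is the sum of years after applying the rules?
78

Step 1: 3 records have years > 11
Step 2: These records originally summed to 43
Step 3: After capping: 3 × 11 = 33
Step 4: Unaffected records sum: 45
Step 5: Final sum = 33 + 45 = 78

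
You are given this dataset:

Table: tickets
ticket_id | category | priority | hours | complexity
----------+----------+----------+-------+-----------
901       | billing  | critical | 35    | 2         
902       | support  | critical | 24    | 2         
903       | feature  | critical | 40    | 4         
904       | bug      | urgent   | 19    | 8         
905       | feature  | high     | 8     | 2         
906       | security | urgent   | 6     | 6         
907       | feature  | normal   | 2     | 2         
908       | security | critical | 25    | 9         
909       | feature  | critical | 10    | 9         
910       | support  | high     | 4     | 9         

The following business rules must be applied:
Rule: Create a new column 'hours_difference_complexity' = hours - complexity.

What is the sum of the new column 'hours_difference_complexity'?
120

Step 1: For each record, compute hours - complexity
Example calculations:
  35 - 2 = 33
  24 - 2 = 22
  40 - 4 = 36
  ...
Step 2: Sum all derived values
Step 3: Total = 120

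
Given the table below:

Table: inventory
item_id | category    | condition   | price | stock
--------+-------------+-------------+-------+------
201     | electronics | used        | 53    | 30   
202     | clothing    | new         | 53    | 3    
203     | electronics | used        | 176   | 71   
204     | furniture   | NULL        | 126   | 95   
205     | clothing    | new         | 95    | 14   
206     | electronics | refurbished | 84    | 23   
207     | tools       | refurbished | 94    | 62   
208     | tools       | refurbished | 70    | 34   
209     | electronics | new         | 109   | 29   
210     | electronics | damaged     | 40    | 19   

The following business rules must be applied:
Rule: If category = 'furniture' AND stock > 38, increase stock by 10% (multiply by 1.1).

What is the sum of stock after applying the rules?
389.5

Step 1: Find records where category = 'furniture' AND stock > 38
Step 2: 1 records match, summing to 95
Step 3: After multiplier: 95 × 1.1 = 104.5
Step 4: Unaffected records sum: 285
Step 5: Final sum = 104.5 + 285 = 389.5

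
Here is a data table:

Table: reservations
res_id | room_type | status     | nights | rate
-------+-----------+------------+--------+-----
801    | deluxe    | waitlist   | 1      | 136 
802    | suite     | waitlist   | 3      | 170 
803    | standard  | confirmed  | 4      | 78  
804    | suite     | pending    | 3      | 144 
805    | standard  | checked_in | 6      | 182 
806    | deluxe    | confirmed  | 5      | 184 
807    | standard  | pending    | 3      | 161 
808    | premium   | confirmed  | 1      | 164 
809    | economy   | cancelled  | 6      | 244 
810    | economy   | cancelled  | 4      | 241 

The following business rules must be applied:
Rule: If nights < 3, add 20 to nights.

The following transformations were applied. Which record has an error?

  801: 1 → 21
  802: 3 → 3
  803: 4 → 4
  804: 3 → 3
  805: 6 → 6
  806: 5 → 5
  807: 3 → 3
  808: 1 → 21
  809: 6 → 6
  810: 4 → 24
Record 810 has an error. The correct transformed value should be 4, not 24.

Step 1: Check each record against the rule
Step 2: Record 810 has nights = 4
Step 3: Since 4 >= 3, the bonus should not have been applied
Step 4: Correct value = 4, but claimed value = 24
Conclusion: Record 810 has the error.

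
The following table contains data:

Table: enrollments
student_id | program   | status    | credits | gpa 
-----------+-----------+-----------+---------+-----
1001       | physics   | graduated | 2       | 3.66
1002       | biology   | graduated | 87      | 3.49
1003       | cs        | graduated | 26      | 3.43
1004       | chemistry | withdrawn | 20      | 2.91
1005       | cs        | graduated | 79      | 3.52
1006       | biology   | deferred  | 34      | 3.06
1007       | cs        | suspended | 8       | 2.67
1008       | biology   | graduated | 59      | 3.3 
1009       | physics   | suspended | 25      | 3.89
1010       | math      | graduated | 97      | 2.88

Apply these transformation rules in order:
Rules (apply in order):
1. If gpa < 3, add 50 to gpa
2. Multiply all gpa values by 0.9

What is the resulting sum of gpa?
164.53

Step 1: Apply Rule 1 - Add 50 to records with gpa < 3
  - 3 records affected: 8.46 + (3 × 50) = 158.46
  - Unaffected records: 24.35
  - Sum after Rule 1: 182.81
Step 2: Apply Rule 2 - Multiply all by 0.9
  - 182.81 × 0.9 = 164.53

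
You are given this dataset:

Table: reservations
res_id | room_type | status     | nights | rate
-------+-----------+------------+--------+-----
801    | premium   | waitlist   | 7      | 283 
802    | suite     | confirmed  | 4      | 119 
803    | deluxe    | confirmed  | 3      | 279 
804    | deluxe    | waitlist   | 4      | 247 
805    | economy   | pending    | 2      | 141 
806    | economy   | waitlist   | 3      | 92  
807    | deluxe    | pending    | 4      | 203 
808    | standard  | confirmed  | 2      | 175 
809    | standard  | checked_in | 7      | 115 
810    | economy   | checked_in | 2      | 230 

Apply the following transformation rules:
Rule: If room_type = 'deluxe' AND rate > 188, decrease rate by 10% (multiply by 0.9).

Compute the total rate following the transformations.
1811.1

Step 1: Find records where room_type = 'deluxe' AND rate > 188
Step 2: 3 records match, summing to 729
Step 3: After multiplier: 729 × 0.9 = 656.1
Step 4: Unaffected records sum: 1155
Step 5: Final sum = 656.1 + 1155 = 1811.1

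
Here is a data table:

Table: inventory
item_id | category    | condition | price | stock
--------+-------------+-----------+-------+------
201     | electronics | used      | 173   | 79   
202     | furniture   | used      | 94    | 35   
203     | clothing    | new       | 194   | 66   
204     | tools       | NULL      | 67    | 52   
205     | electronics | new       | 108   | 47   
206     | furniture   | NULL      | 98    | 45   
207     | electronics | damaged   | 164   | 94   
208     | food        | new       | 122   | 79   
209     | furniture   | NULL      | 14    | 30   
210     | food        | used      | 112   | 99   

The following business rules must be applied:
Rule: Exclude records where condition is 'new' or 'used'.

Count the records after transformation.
4

Step 1: Count records to exclude
  - 3 (new) + 3 (used) = 6 records
Step 2: Total records: 10
Step 3: Remaining = 10 - 6 = 4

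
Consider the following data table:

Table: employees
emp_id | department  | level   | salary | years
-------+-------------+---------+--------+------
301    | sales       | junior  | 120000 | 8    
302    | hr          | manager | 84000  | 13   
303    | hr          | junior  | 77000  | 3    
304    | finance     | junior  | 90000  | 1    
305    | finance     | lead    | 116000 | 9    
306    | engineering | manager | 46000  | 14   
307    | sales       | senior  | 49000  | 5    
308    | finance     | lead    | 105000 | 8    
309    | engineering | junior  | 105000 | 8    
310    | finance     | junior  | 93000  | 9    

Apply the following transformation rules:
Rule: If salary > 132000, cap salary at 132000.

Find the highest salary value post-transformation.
120000

Step 1: Original maximum salary = 120000
Step 2: Check cap of 132000 against maximum
Step 3: No records exceed the cap (max 120000 <= cap 132000), so no capping applies
Step 4: Maximum after transformation = 120000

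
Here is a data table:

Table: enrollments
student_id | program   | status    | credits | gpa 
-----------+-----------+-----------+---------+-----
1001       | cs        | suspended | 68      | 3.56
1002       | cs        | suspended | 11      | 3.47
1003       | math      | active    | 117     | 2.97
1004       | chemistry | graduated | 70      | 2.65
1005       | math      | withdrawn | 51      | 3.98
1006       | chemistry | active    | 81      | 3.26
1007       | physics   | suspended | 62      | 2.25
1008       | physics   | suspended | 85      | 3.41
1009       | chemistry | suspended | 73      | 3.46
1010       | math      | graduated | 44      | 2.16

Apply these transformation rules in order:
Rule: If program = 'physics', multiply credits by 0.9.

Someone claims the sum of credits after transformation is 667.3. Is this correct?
No, the correct result is 647.3.

Step 1: Calculate the correct sum after transformation
Step 2: Apply multiplier 0.9 to records where program = 'physics'
Step 3: Correct result = 647.3
Step 4: Claimed result = 667.3
Step 5: 647.3 ≠ 667.3
Conclusion: The claimed result is incorrect. The correct answer is 647.3.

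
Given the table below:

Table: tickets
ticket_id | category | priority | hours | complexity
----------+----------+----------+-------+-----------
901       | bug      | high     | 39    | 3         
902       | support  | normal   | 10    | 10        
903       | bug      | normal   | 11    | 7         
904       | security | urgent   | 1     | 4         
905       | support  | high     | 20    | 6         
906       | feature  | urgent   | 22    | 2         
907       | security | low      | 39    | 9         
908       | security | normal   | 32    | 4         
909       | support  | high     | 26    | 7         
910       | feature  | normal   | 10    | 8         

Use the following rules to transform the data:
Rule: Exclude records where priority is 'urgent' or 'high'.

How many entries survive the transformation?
5

Step 1: Count records to exclude
  - 2 (urgent) + 3 (high) = 5 records
Step 2: Total records: 10
Step 3: Remaining = 10 - 5 = 5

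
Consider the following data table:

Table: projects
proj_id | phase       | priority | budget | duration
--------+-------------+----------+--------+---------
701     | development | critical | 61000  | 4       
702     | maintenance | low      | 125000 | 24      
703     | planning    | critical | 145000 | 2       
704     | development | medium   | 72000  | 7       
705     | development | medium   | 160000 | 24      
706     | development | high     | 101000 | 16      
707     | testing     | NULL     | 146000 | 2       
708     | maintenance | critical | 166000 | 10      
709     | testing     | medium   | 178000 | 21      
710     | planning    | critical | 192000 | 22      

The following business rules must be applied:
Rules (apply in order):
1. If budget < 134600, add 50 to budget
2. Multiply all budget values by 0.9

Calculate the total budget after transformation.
1211580.0

Step 1: Apply Rule 1 - Add 50 to records with budget < 134600
  - 4 records affected: 359000 + (4 × 50) = 359200
  - Unaffected records: 987000
  - Sum after Rule 1: 1346200
Step 2: Apply Rule 2 - Multiply all by 0.9
  - 1346200 × 0.9 = 1211580.0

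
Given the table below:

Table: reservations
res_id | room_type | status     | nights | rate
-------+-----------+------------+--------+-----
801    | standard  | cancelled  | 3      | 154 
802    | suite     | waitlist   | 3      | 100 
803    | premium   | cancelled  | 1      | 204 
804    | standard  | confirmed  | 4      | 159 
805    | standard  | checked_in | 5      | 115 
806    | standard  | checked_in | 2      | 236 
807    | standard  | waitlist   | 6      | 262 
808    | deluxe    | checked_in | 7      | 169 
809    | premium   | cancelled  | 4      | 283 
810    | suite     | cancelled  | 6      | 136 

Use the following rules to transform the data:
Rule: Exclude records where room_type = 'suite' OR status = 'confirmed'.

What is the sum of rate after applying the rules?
1423

Step 1: Find records where room_type = 'suite' OR status = 'confirmed'
Step 2: 3 records match, summing to 395
Step 3: Original sum: 1818
Step 4: Remaining sum = 1818 - 395 = 1423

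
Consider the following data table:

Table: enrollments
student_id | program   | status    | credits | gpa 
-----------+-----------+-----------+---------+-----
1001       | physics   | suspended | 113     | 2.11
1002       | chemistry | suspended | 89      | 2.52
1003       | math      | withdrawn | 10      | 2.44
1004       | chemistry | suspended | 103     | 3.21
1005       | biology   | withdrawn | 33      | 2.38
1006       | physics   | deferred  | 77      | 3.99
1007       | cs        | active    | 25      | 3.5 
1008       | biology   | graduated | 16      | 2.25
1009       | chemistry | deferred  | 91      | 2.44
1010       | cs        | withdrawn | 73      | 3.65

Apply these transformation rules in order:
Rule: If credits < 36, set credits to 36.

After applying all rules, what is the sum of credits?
690

Step 1: 4 records have credits < 36
Step 2: These records originally summed to 84
Step 3: After setting to minimum: 4 × 36 = 144
Step 4: Unaffected records sum: 546
Step 5: Final sum = 144 + 546 = 690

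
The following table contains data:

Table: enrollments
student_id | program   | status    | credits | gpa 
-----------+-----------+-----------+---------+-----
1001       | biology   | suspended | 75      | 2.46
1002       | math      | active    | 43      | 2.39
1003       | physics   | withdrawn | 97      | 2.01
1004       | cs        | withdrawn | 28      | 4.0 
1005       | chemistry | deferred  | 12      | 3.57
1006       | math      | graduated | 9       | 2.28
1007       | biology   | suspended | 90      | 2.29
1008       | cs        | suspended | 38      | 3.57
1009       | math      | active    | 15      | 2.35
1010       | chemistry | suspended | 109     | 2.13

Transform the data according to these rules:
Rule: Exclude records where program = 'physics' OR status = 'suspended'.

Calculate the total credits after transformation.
107

Step 1: Find records where program = 'physics' OR status = 'suspended'
Step 2: 5 records match, summing to 409
Step 3: Original sum: 516
Step 4: Remaining sum = 516 - 409 = 107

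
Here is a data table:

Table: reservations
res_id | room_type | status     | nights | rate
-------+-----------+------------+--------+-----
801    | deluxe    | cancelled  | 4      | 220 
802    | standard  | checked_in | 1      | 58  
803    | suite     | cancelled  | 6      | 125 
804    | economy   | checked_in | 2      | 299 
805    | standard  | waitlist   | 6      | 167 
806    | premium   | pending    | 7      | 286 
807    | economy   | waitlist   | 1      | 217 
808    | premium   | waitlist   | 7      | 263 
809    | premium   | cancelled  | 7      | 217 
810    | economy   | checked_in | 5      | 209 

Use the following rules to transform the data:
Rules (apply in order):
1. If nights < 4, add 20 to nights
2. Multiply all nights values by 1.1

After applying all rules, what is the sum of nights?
116.6

Step 1: Apply Rule 1 - Add 20 to records with nights < 4
  - 3 records affected: 4 + (3 × 20) = 64
  - Unaffected records: 42
  - Sum after Rule 1: 106
Step 2: Apply Rule 2 - Multiply all by 1.1
  - 106 × 1.1 = 116.6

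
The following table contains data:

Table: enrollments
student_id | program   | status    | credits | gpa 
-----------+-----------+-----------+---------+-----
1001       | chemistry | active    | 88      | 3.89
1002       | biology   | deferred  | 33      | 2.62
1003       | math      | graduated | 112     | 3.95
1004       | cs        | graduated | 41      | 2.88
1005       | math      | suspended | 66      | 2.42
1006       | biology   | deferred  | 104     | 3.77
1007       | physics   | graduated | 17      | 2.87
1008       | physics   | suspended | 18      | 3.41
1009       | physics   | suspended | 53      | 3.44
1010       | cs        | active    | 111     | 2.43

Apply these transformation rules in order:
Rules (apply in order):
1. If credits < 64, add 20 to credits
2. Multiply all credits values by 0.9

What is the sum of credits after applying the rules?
668.7

Step 1: Apply Rule 1 - Add 20 to records with credits < 64
  - 5 records affected: 162 + (5 × 20) = 262
  - Unaffected records: 481
  - Sum after Rule 1: 743
Step 2: Apply Rule 2 - Multiply all by 0.9
  - 743 × 0.9 = 668.7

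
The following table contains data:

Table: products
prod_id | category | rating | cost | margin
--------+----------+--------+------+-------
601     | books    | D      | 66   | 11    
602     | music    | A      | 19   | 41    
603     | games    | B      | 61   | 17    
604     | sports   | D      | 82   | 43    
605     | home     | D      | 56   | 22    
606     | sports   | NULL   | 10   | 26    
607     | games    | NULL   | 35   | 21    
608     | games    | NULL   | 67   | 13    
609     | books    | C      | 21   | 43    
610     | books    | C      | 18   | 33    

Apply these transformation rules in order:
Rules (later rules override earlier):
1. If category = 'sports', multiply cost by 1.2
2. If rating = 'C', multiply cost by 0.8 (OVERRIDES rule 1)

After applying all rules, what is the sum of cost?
445.6

Step 1: Rule 2 takes priority for records with rating = 'C'
  - 2 records: 39 × 0.8 = 31.2
Step 2: Rule 1 applies to remaining records with category = 'sports'
  - 2 records: 92 × 1.2 = 110.4
Step 3: Other records unchanged: 304
Step 4: Final sum = 31.2 + 110.4 + 304 = 445.6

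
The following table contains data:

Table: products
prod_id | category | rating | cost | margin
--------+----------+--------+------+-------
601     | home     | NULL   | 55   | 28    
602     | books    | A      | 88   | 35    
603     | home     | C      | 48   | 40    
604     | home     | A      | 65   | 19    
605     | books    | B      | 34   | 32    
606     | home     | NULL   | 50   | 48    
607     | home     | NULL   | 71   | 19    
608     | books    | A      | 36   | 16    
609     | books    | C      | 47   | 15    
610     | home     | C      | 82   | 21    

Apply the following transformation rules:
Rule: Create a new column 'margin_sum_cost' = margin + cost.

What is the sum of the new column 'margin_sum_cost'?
849

Step 1: For each record, compute margin + cost
Example calculations:
  28 + 55 = 83
  35 + 88 = 123
  40 + 48 = 88
  ...
Step 2: Sum all derived values
Step 3: Total = 849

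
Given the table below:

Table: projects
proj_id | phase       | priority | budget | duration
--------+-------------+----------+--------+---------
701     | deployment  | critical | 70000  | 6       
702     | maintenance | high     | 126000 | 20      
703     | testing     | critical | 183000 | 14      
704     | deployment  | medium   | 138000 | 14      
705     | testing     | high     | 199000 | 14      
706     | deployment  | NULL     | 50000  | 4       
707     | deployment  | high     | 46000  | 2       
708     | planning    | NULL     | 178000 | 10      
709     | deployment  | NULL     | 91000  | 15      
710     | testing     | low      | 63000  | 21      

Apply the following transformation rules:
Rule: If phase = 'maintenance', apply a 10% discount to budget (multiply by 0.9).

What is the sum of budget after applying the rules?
1131400.0

Step 1: Records with phase = 'maintenance' have total budget = 126000
Step 2: Apply multiplier: 126000 × 0.9 = 113400.0
Step 3: Other records total: 1018000
Step 4: Final sum = 113400.0 + 1018000 = 1131400.0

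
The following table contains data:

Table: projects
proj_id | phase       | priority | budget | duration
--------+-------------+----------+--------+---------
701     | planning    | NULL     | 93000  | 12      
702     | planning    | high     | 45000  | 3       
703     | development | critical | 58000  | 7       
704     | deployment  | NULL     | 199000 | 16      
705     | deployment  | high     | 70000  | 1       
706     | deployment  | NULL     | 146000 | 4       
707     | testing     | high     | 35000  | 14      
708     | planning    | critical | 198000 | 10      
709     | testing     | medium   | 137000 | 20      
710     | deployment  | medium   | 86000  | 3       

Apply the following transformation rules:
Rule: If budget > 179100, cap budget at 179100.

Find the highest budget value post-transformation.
179100

Step 1: Original maximum budget = 199000
Step 2: Apply cap at 179100
Step 3: 2 records had budget > 179100 and were capped
Step 4: Maximum after transformation = 179100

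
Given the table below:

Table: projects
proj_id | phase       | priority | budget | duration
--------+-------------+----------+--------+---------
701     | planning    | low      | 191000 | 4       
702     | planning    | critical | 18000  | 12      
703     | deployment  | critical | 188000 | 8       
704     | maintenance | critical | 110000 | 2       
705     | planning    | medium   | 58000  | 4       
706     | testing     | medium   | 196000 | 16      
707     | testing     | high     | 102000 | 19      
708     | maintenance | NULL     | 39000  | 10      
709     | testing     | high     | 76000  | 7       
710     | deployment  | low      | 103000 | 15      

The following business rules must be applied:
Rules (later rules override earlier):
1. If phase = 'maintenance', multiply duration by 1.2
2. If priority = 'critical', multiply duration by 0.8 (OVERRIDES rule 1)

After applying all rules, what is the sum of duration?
94.6

Step 1: Rule 2 takes priority for records with priority = 'critical'
  - 3 records: 22 × 0.8 = 17.6
Step 2: Rule 1 applies to remaining records with phase = 'maintenance'
  - 1 records: 10 × 1.2 = 12.0
Step 3: Other records unchanged: 65
Step 4: Final sum = 17.6 + 12.0 + 65 = 94.6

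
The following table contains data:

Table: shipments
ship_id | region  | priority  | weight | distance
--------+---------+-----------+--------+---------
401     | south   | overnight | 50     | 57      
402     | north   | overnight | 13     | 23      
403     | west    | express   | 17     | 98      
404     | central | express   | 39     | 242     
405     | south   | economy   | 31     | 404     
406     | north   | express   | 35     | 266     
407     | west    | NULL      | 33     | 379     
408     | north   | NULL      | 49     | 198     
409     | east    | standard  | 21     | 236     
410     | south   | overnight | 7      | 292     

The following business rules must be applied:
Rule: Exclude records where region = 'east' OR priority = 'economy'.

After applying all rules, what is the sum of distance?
1555

Step 1: Find records where region = 'east' OR priority = 'economy'
Step 2: 2 records match, summing to 640
Step 3: Original sum: 2195
Step 4: Remaining sum = 2195 - 640 = 1555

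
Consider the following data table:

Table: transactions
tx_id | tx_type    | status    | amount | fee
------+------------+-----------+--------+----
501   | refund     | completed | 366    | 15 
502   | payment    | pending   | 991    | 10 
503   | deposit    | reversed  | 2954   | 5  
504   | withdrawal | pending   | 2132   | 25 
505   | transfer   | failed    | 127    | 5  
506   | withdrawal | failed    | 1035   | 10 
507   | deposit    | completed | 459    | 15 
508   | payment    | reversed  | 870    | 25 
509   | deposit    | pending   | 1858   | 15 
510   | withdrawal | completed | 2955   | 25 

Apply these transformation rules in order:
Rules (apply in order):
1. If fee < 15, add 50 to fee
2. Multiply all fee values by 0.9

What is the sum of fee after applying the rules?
315.0

Step 1: Apply Rule 1 - Add 50 to records with fee < 15
  - 4 records affected: 30 + (4 × 50) = 230
  - Unaffected records: 120
  - Sum after Rule 1: 350
Step 2: Apply Rule 2 - Multiply all by 0.9
  - 350 × 0.9 = 315.0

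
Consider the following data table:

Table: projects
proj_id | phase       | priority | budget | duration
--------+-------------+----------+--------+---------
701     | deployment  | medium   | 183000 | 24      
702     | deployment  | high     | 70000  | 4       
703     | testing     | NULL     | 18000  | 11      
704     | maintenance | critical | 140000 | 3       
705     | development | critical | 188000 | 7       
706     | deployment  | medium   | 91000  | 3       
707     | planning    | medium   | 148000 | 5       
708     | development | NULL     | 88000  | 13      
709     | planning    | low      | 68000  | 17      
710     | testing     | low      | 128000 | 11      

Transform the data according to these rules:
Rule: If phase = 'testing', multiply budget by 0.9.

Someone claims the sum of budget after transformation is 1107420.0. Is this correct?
No, the correct result is 1107400.0.

Step 1: Calculate the correct sum after transformation
Step 2: Apply multiplier 0.9 to records where phase = 'testing'
Step 3: Correct result = 1107400.0
Step 4: Claimed result = 1107420.0
Step 5: 1107400.0 ≠ 1107420.0
Conclusion: The claimed result is incorrect. The correct answer is 1107400.0.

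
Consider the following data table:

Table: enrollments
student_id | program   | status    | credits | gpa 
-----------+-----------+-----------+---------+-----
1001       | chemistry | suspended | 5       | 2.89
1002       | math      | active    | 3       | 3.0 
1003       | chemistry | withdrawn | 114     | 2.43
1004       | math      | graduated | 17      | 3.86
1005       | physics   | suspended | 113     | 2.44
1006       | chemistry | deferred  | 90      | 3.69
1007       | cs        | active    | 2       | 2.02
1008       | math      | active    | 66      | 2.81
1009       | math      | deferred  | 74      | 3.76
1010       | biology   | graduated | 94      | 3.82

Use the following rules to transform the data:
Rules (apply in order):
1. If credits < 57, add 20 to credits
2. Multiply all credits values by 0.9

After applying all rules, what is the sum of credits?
592.2

Step 1: Apply Rule 1 - Add 20 to records with credits < 57
  - 4 records affected: 27 + (4 × 20) = 107
  - Unaffected records: 551
  - Sum after Rule 1: 658
Step 2: Apply Rule 2 - Multiply all by 0.9
  - 658 × 0.9 = 592.2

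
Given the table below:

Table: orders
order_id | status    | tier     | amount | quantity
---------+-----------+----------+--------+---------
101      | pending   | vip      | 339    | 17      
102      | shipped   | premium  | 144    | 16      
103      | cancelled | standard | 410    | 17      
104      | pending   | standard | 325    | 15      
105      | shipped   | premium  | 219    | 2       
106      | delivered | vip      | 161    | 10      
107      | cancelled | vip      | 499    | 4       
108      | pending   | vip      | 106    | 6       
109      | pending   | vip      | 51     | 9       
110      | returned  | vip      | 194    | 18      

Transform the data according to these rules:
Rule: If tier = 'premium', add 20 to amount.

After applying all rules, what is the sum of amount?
2488

Step 1: Count records where tier = 'premium': 2
Step 2: Total bonus added: 2 × 20 = 40
Step 3: Original sum of amount: 2448
Step 4: Final sum = 2448 + 40 = 2488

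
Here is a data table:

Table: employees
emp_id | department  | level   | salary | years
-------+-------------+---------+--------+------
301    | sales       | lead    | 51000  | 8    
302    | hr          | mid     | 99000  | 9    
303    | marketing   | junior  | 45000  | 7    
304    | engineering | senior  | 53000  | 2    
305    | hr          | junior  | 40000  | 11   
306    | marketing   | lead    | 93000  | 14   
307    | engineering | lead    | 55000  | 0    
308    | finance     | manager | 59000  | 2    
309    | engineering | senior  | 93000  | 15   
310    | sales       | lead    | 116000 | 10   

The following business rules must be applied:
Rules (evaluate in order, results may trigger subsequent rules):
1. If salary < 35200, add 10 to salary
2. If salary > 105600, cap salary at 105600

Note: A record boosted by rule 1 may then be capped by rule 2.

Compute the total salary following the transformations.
693600

Step 1: Apply rule 1 to records with salary < 35200
  - 0 records get bonus of 10
  - Of these, 0 records then exceed 105600 and get capped
Step 2: Apply rule 2 to records with salary > 105600
  - 1 records (original) are capped
Step 3: Calculate final sum = 693600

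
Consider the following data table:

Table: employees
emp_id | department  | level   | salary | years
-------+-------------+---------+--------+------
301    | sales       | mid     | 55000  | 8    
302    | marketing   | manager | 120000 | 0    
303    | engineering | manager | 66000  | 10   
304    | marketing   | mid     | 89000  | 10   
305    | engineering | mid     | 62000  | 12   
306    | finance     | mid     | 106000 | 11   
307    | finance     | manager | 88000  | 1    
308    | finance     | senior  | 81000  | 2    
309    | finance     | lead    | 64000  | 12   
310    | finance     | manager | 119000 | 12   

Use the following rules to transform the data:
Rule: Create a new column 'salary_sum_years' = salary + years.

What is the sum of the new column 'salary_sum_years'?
850078

Step 1: For each record, compute salary + years
Example calculations:
  55000 + 8 = 55008
  120000 + 0 = 120000
  66000 + 10 = 66010
  ...
Step 2: Sum all derived values
Step 3: Total = 850078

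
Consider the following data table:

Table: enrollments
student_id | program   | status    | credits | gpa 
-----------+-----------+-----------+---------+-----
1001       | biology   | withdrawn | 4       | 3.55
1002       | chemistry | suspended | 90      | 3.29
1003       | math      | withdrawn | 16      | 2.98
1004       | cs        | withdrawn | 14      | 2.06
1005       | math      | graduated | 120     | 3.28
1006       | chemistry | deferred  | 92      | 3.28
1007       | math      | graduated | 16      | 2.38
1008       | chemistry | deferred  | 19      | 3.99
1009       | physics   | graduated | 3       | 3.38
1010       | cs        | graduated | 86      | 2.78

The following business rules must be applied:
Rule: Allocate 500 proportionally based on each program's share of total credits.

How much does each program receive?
biology: 4.35, chemistry: 218.48, cs: 108.7, math: 165.22, physics: 3.26

Step 1: Calculate total credits = 460
Step 2: Calculate each program's proportion:
  biology: 4/460 = 0.87% → 4.35
  chemistry: 201/460 = 43.70% → 218.48
  cs: 100/460 = 21.74% → 108.7
  math: 152/460 = 33.04% → 165.22
  physics: 3/460 = 0.65% → 3.26
Step 3: Verify: sum of allocations ≈ 500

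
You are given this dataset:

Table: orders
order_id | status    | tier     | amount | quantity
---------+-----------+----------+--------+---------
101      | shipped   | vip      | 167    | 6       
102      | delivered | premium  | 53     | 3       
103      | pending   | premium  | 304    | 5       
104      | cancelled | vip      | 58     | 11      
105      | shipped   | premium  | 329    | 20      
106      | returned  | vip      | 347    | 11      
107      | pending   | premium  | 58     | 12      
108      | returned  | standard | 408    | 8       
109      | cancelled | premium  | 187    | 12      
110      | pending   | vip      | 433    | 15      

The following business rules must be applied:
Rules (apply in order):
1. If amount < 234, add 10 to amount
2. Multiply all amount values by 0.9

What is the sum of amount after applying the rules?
2154.6

Step 1: Apply Rule 1 - Add 10 to records with amount < 234
  - 5 records affected: 523 + (5 × 10) = 573
  - Unaffected records: 1821
  - Sum after Rule 1: 2394
Step 2: Apply Rule 2 - Multiply all by 0.9
  - 2394 × 0.9 = 2154.6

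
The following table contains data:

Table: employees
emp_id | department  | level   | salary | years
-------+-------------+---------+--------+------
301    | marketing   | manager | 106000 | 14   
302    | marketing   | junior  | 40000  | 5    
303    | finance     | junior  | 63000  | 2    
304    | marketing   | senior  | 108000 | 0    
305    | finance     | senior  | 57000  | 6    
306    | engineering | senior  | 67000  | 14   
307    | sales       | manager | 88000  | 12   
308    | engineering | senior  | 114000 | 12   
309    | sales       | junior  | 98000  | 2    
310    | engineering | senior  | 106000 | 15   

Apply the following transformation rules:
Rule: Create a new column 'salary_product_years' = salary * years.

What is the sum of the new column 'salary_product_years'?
7300000

Step 1: For each record, compute salary * years
Example calculations:
  106000 * 14 = 1484000
  40000 * 5 = 200000
  63000 * 2 = 126000
  ...
Step 2: Sum all derived values
Step 3: Total = 7300000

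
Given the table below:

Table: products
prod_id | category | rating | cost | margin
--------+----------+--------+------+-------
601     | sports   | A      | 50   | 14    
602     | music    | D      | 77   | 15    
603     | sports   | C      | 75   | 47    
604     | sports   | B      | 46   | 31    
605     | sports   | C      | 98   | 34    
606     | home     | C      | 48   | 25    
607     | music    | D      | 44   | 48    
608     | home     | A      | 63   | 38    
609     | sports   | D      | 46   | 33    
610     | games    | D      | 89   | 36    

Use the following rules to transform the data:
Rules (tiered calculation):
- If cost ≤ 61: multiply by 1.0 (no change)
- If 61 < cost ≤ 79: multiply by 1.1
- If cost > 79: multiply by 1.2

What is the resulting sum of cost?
694.9

Step 1: Tier 1 (cost ≤ 61): 5 records, sum = 234 × 1.0 = 234.0
Step 2: Tier 2 (61 < cost ≤ 79): 3 records, sum = 215 × 1.1 = 236.5
Step 3: Tier 3 (cost > 79): 2 records, sum = 187 × 1.2 = 224.4
Step 4: Final sum = 234.0 + 236.5 + 224.4 = 694.9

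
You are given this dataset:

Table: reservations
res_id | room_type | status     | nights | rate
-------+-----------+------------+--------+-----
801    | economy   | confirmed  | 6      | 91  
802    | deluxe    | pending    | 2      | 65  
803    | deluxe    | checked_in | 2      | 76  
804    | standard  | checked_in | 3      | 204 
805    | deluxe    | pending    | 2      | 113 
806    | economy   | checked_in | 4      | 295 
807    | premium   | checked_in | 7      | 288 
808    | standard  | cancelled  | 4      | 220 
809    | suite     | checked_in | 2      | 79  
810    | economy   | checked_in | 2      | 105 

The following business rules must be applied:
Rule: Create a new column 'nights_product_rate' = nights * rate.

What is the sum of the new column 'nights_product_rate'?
6110

Step 1: For each record, compute nights * rate
Example calculations:
  6 * 91 = 546
  2 * 65 = 130
  2 * 76 = 152
  ...
Step 2: Sum all derived values
Step 3: Total = 6110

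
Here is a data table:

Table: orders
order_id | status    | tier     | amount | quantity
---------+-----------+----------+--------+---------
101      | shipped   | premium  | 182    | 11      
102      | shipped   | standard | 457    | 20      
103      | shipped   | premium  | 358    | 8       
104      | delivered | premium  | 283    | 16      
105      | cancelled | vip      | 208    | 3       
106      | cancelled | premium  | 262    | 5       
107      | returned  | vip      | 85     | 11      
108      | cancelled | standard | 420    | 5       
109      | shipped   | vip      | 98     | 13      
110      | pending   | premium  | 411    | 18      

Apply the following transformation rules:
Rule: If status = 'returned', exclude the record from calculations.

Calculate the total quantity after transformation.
99

Step 1: Identify records where status = 'returned'
Step 2: The excluded records sum to 11
Step 3: Original total quantity = 110
Step 4: Remaining total = 110 - 11 = 99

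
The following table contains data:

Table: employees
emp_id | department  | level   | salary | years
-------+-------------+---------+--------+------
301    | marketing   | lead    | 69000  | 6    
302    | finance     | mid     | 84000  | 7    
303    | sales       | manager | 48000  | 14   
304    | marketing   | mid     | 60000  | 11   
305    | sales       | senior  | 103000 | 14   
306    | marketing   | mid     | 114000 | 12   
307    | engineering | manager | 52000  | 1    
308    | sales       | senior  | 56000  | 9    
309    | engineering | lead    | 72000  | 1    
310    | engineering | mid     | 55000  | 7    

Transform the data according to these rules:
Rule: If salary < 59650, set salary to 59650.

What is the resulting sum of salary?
740600

Step 1: 4 records have salary < 59650
Step 2: These records originally summed to 211000
Step 3: After setting to minimum: 4 × 59650 = 238600
Step 4: Unaffected records sum: 502000
Step 5: Final sum = 238600 + 502000 = 740600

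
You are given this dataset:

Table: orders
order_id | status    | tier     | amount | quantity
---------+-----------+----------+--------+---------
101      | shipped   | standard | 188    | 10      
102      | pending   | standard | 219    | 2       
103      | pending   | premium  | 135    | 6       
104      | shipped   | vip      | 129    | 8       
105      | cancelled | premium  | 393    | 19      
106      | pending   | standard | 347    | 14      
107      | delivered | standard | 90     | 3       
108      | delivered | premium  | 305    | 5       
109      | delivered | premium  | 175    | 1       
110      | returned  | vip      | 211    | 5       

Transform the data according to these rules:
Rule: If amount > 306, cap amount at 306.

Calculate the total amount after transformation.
2064

Step 1: 2 records have amount > 306
Step 2: These records originally summed to 740
Step 3: After capping: 2 × 306 = 612
Step 4: Unaffected records sum: 1452
Step 5: Final sum = 612 + 1452 = 2064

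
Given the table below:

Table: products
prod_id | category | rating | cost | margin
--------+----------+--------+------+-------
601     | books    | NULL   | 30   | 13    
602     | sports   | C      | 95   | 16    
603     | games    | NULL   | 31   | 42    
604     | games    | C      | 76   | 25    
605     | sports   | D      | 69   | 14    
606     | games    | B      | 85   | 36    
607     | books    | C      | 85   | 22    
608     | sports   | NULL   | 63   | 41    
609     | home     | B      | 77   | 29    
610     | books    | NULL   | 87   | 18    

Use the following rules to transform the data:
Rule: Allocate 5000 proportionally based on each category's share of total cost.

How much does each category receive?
books: 1446.99, games: 1375.36, home: 551.58, sports: 1626.07

Step 1: Calculate total cost = 698
Step 2: Calculate each category's proportion:
  books: 202/698 = 28.94% → 1446.99
  games: 192/698 = 27.51% → 1375.36
  home: 77/698 = 11.03% → 551.58
  sports: 227/698 = 32.52% → 1626.07
Step 3: Verify: sum of allocations ≈ 5000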